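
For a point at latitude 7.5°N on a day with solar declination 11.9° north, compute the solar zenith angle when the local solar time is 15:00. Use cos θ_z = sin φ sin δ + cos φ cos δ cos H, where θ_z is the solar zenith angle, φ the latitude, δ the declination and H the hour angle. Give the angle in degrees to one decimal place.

Hour angle H = 15° × (15 − 12) = 45.00°.
cos θ_z = sin(7.5°) sin(11.9°) + cos(7.5°) cos(11.9°) cos(45.00°) = 0.0269 + 0.6860 = 0.7129.
θ_z = arccos(0.7129) = 44.53°.

44.5°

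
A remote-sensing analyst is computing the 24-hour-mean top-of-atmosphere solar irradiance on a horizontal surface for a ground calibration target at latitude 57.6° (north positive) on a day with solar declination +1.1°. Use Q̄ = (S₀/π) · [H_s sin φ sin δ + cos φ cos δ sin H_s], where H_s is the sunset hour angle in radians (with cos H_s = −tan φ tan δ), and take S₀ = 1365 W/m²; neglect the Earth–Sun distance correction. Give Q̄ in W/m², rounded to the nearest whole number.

244 W/m²

−tan φ tan δ = −(1.5757)(0.0192) = -0.0303; H_s = arccos(-0.0303) = 91.74°. In radians, H_s = 1.6012.
H_s sin φ sin δ = 1.6012 × 0.8443 × 0.0192 = 0.0260.
cos φ cos δ sin H_s = 0.5358 × 0.9998 × 0.9995 = 0.5354.
Q̄ = (1365/π) × (0.0260 + 0.5354) = 434.49 × 0.5614 = 243.92 W/m².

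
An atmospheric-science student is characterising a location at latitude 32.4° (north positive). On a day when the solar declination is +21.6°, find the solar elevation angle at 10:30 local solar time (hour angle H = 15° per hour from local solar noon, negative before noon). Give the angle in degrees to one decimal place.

Hour angle H = 15° × (10.5 − 12) = -22.50°.
cos θ_z = sin(32.4°) sin(21.6°) + cos(32.4°) cos(21.6°) cos(-22.50°) = 0.1973 + 0.7253 = 0.9226.
θ_z = arccos(0.9226) = 22.69°, so the elevation is 90° − 22.69° = 67.31°.

67.3°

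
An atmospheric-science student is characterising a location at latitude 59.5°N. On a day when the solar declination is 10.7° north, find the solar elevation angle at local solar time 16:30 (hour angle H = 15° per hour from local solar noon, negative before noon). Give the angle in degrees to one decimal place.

20.5°

Hour angle H = 15° × (16.5 − 12) = 67.50°.
With φ = 59.5°, δ = 10.7°, H = 67.50°: sin φ sin δ = 0.1600, cos φ cos δ cos H = 0.1908, so cos θ_z = 0.3508.
θ_z = arccos(0.3508) = 69.46°, so the elevation is 90° − 69.46° = 20.54°.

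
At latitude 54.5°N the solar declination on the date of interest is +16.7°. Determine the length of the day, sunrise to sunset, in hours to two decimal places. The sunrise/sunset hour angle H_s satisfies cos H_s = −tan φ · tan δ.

15.32 hours

−tan φ tan δ = −(1.4019)(0.3000) = -0.4206; H_s = arccos(-0.4206) = 114.87°.
Day length = 2 H_s / 15° h⁻¹ = 229.74° / 15 = 15.316 h.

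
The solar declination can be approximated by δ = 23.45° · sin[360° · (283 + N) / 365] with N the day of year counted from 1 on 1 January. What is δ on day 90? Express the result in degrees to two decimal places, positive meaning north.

+3.22°

360 × (283 + 90) / 365 = 367.890°; sin(367.890°) = 0.1373.
δ = 23.45 × 0.1373 = 3.220° ≈ +3.22°.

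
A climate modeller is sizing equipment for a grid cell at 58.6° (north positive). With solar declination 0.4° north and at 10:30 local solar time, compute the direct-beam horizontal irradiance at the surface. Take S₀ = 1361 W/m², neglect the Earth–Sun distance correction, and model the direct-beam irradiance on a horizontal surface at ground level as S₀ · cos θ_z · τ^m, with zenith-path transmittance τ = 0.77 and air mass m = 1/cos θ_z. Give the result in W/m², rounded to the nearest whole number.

Hour angle H = 15° × (10.5 − 12) = -22.50°.
cos θ_z = sin(58.6°) sin(0.4°) + cos(58.6°) cos(0.4°) cos(-22.50°) = 0.0060 + 0.4813 = 0.4873.
Air mass m = 1/cos θ_z = 1/0.4873 = 2.052; τ^m = 0.77^2.052 = 0.5849.
Surface direct beam = 1361 × 0.4873 × 0.5849 = 387.91 W/m².

388 W/m²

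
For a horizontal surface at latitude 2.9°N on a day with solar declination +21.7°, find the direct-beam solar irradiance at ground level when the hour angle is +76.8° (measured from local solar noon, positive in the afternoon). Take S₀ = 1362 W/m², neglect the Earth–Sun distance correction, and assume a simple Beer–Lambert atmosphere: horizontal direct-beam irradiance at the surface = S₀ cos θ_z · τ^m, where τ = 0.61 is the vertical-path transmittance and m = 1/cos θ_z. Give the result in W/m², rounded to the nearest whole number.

37 W/m²

cos θ_z = sin(2.9°) sin(21.7°) + cos(2.9°) cos(21.7°) cos(76.80°) = 0.0187 + 0.2119 = 0.2306.
Air mass m = 1/cos θ_z = 1/0.2306 = 4.337; τ^m = 0.61^4.337 = 0.1172.
Surface direct beam = 1362 × 0.2306 × 0.1172 = 36.81 W/m².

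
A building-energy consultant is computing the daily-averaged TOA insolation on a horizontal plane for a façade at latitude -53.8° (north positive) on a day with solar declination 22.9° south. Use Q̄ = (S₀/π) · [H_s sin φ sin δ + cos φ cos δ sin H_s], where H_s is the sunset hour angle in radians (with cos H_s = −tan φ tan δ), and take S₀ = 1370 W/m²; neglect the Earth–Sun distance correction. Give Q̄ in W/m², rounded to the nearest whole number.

cos H_s = −tan(-53.8°) · tan(-22.9°) = -0.5772, so H_s = arccos(-0.5772) = 125.25°. In radians, H_s = 2.1860.
H_s sin φ sin δ = 2.1860 × -0.8070 × -0.3891 = 0.6864.
cos φ cos δ sin H_s = 0.5906 × 0.9212 × 0.8167 = 0.4443.
Q̄ = (1370/π) × (0.6864 + 0.4443) = 436.08 × 1.1307 = 493.08 W/m².

493 W/m²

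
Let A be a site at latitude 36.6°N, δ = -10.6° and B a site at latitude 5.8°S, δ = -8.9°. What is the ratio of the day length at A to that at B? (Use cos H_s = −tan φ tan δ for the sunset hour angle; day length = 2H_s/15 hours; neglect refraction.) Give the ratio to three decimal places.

0.902

A: H_s = arccos(−tan 36.6° · tan -10.6°) = 82.01°, so 2H_s/15 = 10.9347 h.
B: H_s = arccos(−tan -5.8° · tan -8.9°) = 90.91°, so 2H_s/15 = 12.1213 h.
Ratio A/B = 10.9347 / 12.1213 = 0.9021.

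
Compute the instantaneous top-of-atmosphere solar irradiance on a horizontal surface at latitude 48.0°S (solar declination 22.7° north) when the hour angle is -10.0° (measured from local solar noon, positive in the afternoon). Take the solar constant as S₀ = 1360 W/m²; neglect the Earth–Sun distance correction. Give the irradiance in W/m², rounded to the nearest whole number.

cos θ_z = sin(-48.0°) sin(22.7°) + cos(-48.0°) cos(22.7°) cos(-10.00°) = -0.2868 + 0.6079 = 0.3211.
Top-of-atmosphere irradiance = S₀ cos θ_z = 1360 × 0.3211 = 436.70 W/m².

437 W/m²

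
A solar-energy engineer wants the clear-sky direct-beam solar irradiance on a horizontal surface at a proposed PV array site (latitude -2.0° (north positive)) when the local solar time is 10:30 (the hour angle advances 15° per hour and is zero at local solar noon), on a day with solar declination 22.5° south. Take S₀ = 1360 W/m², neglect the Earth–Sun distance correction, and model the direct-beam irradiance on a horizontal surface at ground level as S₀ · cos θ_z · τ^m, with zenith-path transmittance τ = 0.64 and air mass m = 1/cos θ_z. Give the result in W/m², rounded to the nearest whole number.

704 W/m²

Hour angle H = 15° × (10.5 − 12) = -22.50°.
cos θ_z = sin φ sin δ + cos φ cos δ cos H = (-0.0349)(-0.3827) + (0.9994)(0.9239)(0.9239) = 0.8664.
Air mass m = 1/cos θ_z = 1/0.8664 = 1.154; τ^m = 0.64^1.154 = 0.5975.
Surface direct beam = 1360 × 0.8664 × 0.5975 = 704.04 W/m².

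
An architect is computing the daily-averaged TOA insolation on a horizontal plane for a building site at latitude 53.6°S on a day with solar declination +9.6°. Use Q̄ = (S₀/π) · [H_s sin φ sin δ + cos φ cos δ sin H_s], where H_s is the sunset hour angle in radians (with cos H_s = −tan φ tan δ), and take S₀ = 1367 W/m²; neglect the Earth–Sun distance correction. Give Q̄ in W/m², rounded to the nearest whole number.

170 W/m²

cos H_s = −tan(-53.6°) · tan(9.6°) = 0.2294, so H_s = arccos(0.2294) = 76.74°. In radians, H_s = 1.3394.
H_s sin φ sin δ = 1.3394 × -0.8049 × 0.1668 = -0.1798.
cos φ cos δ sin H_s = 0.5934 × 0.9860 × 0.9733 = 0.5695.
Q̄ = (1367/π) × (-0.1798 + 0.5695) = 435.13 × 0.3897 = 169.57 W/m².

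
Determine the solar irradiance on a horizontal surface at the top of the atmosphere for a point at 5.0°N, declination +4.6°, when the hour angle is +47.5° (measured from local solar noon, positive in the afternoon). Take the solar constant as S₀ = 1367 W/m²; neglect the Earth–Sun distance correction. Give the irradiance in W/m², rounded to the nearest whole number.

cos θ_z = sin φ sin δ + cos φ cos δ cos H = (0.0872)(0.0802) + (0.9962)(0.9968)(0.6756) = 0.6779.
Top-of-atmosphere irradiance = S₀ cos θ_z = 1367 × 0.6779 = 926.69 W/m².

927 W/m²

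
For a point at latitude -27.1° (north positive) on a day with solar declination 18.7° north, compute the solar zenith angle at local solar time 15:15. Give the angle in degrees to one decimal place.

65.8°

Hour angle H = 15° × (15.25 − 12) = 48.75°.
cos θ_z = sin φ sin δ + cos φ cos δ cos H = (-0.4555)(0.3206) + (0.8902)(0.9472)(0.6593) = 0.4099.
θ_z = arccos(0.4099) = 65.80°.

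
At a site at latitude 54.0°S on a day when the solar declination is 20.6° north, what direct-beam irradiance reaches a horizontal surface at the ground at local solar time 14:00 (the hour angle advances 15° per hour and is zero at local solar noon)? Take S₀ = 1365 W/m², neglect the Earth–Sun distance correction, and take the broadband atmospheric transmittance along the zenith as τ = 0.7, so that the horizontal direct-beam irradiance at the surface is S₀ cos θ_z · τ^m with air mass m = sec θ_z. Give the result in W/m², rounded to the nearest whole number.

41 W/m²

Hour angle H = 15° × (14 − 12) = 30.00°.
cos θ_z = sin φ sin δ + cos φ cos δ cos H = (-0.8090)(0.3518) + (0.5878)(0.9361)(0.8660) = 0.1919.
Air mass m = 1/cos θ_z = 1/0.1919 = 5.211; τ^m = 0.7^5.211 = 0.1559.
Surface direct beam = 1365 × 0.1919 × 0.1559 = 40.84 W/m².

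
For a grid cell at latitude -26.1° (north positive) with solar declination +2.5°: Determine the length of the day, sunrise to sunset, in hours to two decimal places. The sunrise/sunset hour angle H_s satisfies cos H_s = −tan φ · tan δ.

11.84 hours

−tan φ tan δ = −(-0.4899)(0.0437) = 0.0214; H_s = arccos(0.0214) = 88.77°.
Day length = 2 H_s / 15° h⁻¹ = 177.54° / 15 = 11.836 h.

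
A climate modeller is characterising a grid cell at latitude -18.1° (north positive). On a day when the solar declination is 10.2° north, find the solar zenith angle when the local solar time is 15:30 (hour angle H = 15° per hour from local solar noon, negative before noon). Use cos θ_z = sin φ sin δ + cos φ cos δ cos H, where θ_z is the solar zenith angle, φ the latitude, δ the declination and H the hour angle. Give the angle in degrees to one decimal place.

59.0°

Hour angle H = 15° × (15.5 − 12) = 52.50°.
cos θ_z = sin(-18.1°) sin(10.2°) + cos(-18.1°) cos(10.2°) cos(52.50°) = -0.0550 + 0.5695 = 0.5145.
θ_z = arccos(0.5145) = 59.04°.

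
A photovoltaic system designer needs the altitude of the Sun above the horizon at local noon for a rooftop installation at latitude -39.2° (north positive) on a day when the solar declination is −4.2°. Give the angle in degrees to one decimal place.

55.0°

At local solar noon the hour angle is zero, so the elevation is 90° − |φ − δ| = 90° − |-39.2° − (-4.2°)| = 90° − 35.0° = 55.0°.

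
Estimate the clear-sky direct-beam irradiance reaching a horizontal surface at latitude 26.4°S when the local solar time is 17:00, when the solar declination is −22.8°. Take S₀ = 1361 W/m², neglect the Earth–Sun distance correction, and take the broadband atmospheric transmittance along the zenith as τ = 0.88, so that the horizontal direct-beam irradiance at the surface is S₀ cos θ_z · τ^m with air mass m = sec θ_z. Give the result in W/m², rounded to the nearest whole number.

Hour angle H = 15° × (17 − 12) = 75.00°.
cos θ_z = sin(-26.4°) sin(-22.8°) + cos(-26.4°) cos(-22.8°) cos(75.00°) = 0.1723 + 0.2137 = 0.3860.
Air mass m = 1/cos θ_z = 1/0.3860 = 2.591; τ^m = 0.88^2.591 = 0.7180.
Surface direct beam = 1361 × 0.3860 × 0.7180 = 377.20 W/m².

377 W/m²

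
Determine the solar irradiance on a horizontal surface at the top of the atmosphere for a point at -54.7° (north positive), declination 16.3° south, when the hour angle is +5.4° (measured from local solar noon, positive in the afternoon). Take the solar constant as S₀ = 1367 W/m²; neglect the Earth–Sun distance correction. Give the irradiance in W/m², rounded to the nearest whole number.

1068 W/m²

cos θ_z = sin φ sin δ + cos φ cos δ cos H = (-0.8161)(-0.2807) + (0.5779)(0.9598)(0.9956) = 0.7813.
Top-of-atmosphere irradiance = S₀ cos θ_z = 1367 × 0.7813 = 1068.04 W/m².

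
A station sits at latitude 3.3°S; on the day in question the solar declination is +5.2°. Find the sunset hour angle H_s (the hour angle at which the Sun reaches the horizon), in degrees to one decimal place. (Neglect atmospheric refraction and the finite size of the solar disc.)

89.7°

−tan φ tan δ = −(-0.0577)(0.0910) = 0.0053; H_s = arccos(0.0053) = 89.70°.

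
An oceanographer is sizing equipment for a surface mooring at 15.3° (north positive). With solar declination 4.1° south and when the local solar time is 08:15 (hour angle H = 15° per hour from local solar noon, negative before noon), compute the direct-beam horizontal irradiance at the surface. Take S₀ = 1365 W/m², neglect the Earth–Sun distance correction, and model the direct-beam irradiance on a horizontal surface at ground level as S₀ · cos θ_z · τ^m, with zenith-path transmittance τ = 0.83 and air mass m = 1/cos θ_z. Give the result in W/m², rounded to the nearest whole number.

Hour angle H = 15° × (8.25 − 12) = -56.25°.
With φ = 15.3°, δ = -4.1°, H = -56.25°: sin φ sin δ = -0.0189, cos φ cos δ cos H = 0.5345, so cos θ_z = 0.5156.
Air mass m = 1/cos θ_z = 1/0.5156 = 1.939; τ^m = 0.83^1.939 = 0.6968.
Surface direct beam = 1365 × 0.5156 × 0.6968 = 490.40 W/m².

490 W/m²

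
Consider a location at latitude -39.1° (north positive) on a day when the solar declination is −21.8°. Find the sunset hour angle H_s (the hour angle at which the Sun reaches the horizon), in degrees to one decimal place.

109.0°

cos H_s = −tan(-39.1°) · tan(-21.8°) = -0.3250, so H_s = arccos(-0.3250) = 108.97°.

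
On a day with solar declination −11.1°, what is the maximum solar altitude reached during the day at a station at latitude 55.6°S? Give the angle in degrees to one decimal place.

At local solar noon the hour angle is zero, so the elevation is 90° − |φ − δ| = 90° − |-55.6° − (-11.1°)| = 90° − 44.5° = 45.5°.

45.5°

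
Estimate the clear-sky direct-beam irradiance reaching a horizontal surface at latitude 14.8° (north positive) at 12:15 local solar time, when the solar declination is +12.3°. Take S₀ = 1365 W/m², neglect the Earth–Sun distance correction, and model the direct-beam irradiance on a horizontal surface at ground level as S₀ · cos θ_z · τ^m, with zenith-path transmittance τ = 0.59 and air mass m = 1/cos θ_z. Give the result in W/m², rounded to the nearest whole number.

802 W/m²

Hour angle H = 15° × (12.25 − 12) = 3.75°.
With φ = 14.8°, δ = 12.3°, H = 3.75°: sin φ sin δ = 0.0544, cos φ cos δ cos H = 0.9426, so cos θ_z = 0.9970.
Air mass m = 1/cos θ_z = 1/0.9970 = 1.003; τ^m = 0.59^1.003 = 0.5891.
Surface direct beam = 1365 × 0.9970 × 0.5891 = 801.71 W/m².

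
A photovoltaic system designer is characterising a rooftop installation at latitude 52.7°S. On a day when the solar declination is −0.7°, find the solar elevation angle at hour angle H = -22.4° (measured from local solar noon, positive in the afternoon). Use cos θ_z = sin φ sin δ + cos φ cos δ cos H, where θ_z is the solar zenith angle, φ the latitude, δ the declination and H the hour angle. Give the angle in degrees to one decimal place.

cos θ_z = sin(-52.7°) sin(-0.7°) + cos(-52.7°) cos(-0.7°) cos(-22.40°) = 0.0097 + 0.5602 = 0.5699.
θ_z = arccos(0.5699) = 55.26°, so the elevation is 90° − 55.26° = 34.74°.

34.7°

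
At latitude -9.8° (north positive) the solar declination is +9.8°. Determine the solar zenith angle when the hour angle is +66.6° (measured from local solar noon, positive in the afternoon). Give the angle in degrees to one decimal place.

69.1°

With φ = -9.8°, δ = 9.8°, H = 66.60°: sin φ sin δ = -0.0290, cos φ cos δ cos H = 0.3856, so cos θ_z = 0.3566.
θ_z = arccos(0.3566) = 69.11°.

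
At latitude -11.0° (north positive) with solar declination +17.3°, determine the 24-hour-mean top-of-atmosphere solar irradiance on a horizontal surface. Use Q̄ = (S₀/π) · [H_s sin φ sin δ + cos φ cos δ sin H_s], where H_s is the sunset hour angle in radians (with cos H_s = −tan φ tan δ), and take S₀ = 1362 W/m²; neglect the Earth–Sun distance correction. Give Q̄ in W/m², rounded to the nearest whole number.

368 W/m²

cos H_s = −tan(-11.0°) · tan(17.3°) = 0.0605, so H_s = arccos(0.0605) = 86.53°. In radians, H_s = 1.5102.
H_s sin φ sin δ = 1.5102 × -0.1908 × 0.2974 = -0.0857.
cos φ cos δ sin H_s = 0.9816 × 0.9548 × 0.9982 = 0.9355.
Q̄ = (1362/π) × (-0.0857 + 0.9355) = 433.54 × 0.8498 = 368.42 W/m².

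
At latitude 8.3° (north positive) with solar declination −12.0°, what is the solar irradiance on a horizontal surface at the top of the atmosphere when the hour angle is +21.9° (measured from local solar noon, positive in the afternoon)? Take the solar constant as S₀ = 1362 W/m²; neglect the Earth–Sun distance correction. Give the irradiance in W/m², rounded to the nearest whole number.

cos θ_z = sin φ sin δ + cos φ cos δ cos H = (0.1444)(-0.2079) + (0.9895)(0.9781)(0.9278) = 0.8679.
Top-of-atmosphere irradiance = S₀ cos θ_z = 1362 × 0.8679 = 1182.08 W/m².

1182 W/m²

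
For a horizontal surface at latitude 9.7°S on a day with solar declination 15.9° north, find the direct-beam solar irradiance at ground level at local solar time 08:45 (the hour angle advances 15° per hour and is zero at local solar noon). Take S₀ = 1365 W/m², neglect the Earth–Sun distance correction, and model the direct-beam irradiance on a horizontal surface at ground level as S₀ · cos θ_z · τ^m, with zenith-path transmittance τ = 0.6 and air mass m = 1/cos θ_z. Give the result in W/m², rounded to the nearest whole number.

327 W/m²

Hour angle H = 15° × (8.75 − 12) = -48.75°.
With φ = -9.7°, δ = 15.9°, H = -48.75°: sin φ sin δ = -0.0462, cos φ cos δ cos H = 0.6251, so cos θ_z = 0.5789.
Air mass m = 1/cos θ_z = 1/0.5789 = 1.727; τ^m = 0.6^1.727 = 0.4139.
Surface direct beam = 1365 × 0.5789 × 0.4139 = 327.06 W/m².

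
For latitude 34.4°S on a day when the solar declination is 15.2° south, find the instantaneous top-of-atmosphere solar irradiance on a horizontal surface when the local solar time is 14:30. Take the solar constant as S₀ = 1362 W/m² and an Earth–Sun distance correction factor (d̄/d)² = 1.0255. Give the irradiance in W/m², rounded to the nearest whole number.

Hour angle H = 15° × (14.5 − 12) = 37.50°.
cos θ_z = sin(-34.4°) sin(-15.2°) + cos(-34.4°) cos(-15.2°) cos(37.50°) = 0.1481 + 0.6317 = 0.7798.
Top-of-atmosphere irradiance = S₀ (d̄/d)² cos θ_z = 1362 × 1.0255 × 0.7798 = 1089.17 W/m².

1089 W/m²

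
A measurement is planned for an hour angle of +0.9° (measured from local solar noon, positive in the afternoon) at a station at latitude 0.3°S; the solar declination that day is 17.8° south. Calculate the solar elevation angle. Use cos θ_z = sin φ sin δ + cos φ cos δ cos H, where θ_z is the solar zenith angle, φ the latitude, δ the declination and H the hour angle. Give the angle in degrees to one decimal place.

72.5°

cos θ_z = sin(-0.3°) sin(-17.8°) + cos(-0.3°) cos(-17.8°) cos(0.90°) = 0.0016 + 0.9520 = 0.9536.
θ_z = arccos(0.9536) = 17.52°, so the elevation is 90° − 17.52° = 72.48°.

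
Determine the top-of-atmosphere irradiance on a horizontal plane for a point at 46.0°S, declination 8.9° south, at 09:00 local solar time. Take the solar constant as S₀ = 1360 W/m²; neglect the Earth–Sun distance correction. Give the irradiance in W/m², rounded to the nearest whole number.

Hour angle H = 15° × (9 − 12) = -45.00°.
With φ = -46.0°, δ = -8.9°, H = -45.00°: sin φ sin δ = 0.1113, cos φ cos δ cos H = 0.4853, so cos θ_z = 0.5966.
Top-of-atmosphere irradiance = S₀ cos θ_z = 1360 × 0.5966 = 811.38 W/m².

811 W/m²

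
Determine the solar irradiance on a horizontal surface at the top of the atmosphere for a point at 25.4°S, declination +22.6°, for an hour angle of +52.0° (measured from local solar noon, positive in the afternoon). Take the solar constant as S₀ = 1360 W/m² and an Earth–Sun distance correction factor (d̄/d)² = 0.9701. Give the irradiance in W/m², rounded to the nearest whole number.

cos θ_z = sin(-25.4°) sin(22.6°) + cos(-25.4°) cos(22.6°) cos(52.00°) = -0.1648 + 0.5134 = 0.3486.
Top-of-atmosphere irradiance = S₀ (d̄/d)² cos θ_z = 1360 × 0.9701 × 0.3486 = 459.92 W/m².

460 W/m²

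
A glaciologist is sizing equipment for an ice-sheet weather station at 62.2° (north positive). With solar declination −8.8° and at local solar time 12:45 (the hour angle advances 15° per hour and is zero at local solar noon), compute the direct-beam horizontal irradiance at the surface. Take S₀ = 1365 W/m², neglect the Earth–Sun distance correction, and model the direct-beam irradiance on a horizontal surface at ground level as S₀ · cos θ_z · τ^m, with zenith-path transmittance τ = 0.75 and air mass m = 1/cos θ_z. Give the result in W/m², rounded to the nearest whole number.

Hour angle H = 15° × (12.75 − 12) = 11.25°.
cos θ_z = sin(62.2°) sin(-8.8°) + cos(62.2°) cos(-8.8°) cos(11.25°) = -0.1353 + 0.4520 = 0.3167.
Air mass m = 1/cos θ_z = 1/0.3167 = 3.158; τ^m = 0.75^3.158 = 0.4031.
Surface direct beam = 1365 × 0.3167 × 0.4031 = 174.26 W/m².

174 W/m²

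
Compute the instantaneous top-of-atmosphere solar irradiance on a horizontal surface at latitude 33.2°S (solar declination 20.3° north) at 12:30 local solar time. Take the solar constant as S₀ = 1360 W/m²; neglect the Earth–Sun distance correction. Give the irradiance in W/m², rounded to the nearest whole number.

Hour angle H = 15° × (12.5 − 12) = 7.50°.
With φ = -33.2°, δ = 20.3°, H = 7.50°: sin φ sin δ = -0.1900, cos φ cos δ cos H = 0.7781, so cos θ_z = 0.5881.
Top-of-atmosphere irradiance = S₀ cos θ_z = 1360 × 0.5881 = 799.82 W/m².

800 W/m²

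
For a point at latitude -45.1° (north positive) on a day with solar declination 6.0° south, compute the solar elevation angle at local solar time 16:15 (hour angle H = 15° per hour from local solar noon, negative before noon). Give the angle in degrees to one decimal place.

22.6°

Hour angle H = 15° × (16.25 − 12) = 63.75°.
cos θ_z = sin(-45.1°) sin(-6.0°) + cos(-45.1°) cos(-6.0°) cos(63.75°) = 0.0740 + 0.3105 = 0.3845.
θ_z = arccos(0.3845) = 67.39°, so the elevation is 90° − 67.39° = 22.61°.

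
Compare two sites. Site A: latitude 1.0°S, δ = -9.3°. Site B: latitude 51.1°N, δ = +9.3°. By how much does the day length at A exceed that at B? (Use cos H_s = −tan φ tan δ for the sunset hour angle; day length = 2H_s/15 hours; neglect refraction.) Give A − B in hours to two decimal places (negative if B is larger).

-1.54 h

A: H_s = arccos(−tan -1.0° · tan -9.3°) = 90.16°, so 2H_s/15 = 12.0213 h.
B: H_s = arccos(−tan 51.1° · tan 9.3°) = 101.71°, so 2H_s/15 = 13.5613 h.
A − B = 12.0213 − 13.5613 = -1.5400 h.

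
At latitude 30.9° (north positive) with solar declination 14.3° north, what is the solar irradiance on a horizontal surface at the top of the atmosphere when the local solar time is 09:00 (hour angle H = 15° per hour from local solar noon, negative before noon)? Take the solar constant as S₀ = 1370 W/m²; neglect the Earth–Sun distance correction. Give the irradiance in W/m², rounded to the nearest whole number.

Hour angle H = 15° × (9 − 12) = -45.00°.
With φ = 30.9°, δ = 14.3°, H = -45.00°: sin φ sin δ = 0.1268, cos φ cos δ cos H = 0.5879, so cos θ_z = 0.7147.
Top-of-atmosphere irradiance = S₀ cos θ_z = 1370 × 0.7147 = 979.14 W/m².

979 W/m²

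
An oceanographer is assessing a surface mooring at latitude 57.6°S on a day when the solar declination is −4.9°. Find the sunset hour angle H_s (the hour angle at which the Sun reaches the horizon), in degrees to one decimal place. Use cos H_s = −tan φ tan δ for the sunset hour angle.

cos H_s = −tan(-57.6°) · tan(-4.9°) = -0.1351, so H_s = arccos(-0.1351) = 97.76°.

97.8°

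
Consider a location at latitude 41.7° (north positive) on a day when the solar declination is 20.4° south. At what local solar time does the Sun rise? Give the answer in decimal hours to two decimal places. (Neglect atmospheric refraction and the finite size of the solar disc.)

7.29 h

cos H_s = −tan(41.7°) · tan(-20.4°) = 0.3313, so H_s = arccos(0.3313) = 70.65°.
Sunrise is at 12 − H_s/15 = 12 − 4.710 = 7.290 h local solar time.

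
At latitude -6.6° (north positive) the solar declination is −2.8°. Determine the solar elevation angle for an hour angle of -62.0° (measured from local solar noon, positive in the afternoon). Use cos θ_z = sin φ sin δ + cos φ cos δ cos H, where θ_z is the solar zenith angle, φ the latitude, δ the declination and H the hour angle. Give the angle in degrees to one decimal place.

cos θ_z = sin(-6.6°) sin(-2.8°) + cos(-6.6°) cos(-2.8°) cos(-62.00°) = 0.0056 + 0.4658 = 0.4714.
θ_z = arccos(0.4714) = 61.87°, so the elevation is 90° − 61.87° = 28.13°.

28.1°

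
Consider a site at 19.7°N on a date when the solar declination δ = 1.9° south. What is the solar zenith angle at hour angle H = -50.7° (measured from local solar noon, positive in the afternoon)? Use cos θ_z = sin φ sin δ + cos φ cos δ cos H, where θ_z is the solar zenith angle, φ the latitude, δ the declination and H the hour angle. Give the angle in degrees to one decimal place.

54.2°

cos θ_z = sin φ sin δ + cos φ cos δ cos H = (0.3371)(-0.0332) + (0.9415)(0.9995)(0.6334) = 0.5849.
θ_z = arccos(0.5849) = 54.20°.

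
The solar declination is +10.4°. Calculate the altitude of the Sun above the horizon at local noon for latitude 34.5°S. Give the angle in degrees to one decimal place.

45.1°

At local solar noon the hour angle is zero, so the elevation is 90° − |φ − δ| = 90° − |-34.5° − (10.4°)| = 90° − 44.9° = 45.1°.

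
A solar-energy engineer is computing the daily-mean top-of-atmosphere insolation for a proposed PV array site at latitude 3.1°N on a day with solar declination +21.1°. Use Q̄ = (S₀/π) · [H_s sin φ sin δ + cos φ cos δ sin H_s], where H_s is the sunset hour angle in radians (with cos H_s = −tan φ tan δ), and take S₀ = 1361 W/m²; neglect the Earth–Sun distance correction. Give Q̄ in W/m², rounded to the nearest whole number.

417 W/m²

−tan φ tan δ = −(0.0542)(0.3859) = -0.0209; H_s = arccos(-0.0209) = 91.20°. In radians, H_s = 1.5917.
H_s sin φ sin δ = 1.5917 × 0.0541 × 0.3600 = 0.0310.
cos φ cos δ sin H_s = 0.9985 × 0.9330 × 0.9998 = 0.9314.
Q̄ = (1361/π) × (0.0310 + 0.9314) = 433.22 × 0.9624 = 416.93 W/m².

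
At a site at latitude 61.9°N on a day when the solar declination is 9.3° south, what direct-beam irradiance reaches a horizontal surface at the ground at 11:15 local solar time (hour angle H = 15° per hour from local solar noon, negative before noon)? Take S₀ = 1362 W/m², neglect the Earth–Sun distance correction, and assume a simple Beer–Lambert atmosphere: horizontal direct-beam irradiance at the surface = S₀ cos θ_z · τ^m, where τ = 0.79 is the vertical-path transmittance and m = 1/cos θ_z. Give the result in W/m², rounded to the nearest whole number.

Hour angle H = 15° × (11.25 − 12) = -11.25°.
cos θ_z = sin φ sin δ + cos φ cos δ cos H = (0.8821)(-0.1616) + (0.4710)(0.9869)(0.9808) = 0.3134.
Air mass m = 1/cos θ_z = 1/0.3134 = 3.191; τ^m = 0.79^3.191 = 0.4713.
Surface direct beam = 1362 × 0.3134 × 0.4713 = 201.17 W/m².

201 W/m²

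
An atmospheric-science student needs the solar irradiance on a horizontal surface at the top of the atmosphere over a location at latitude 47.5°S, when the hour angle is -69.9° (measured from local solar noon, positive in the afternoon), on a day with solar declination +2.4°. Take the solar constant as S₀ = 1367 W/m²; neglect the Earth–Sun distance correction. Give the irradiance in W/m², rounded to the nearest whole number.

275 W/m²

cos θ_z = sin φ sin δ + cos φ cos δ cos H = (-0.7373)(0.0419) + (0.6756)(0.9991)(0.3437) = 0.2011.
Top-of-atmosphere irradiance = S₀ cos θ_z = 1367 × 0.2011 = 274.90 W/m².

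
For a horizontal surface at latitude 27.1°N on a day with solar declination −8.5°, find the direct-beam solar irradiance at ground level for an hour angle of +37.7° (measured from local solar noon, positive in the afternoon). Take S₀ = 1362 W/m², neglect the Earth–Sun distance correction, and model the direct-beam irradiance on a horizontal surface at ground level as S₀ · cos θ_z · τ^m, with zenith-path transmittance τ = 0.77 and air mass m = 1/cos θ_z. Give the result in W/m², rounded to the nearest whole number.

cos θ_z = sin φ sin δ + cos φ cos δ cos H = (0.4555)(-0.1478) + (0.8902)(0.9890)(0.7912) = 0.6293.
Air mass m = 1/cos θ_z = 1/0.6293 = 1.589; τ^m = 0.77^1.589 = 0.6601.
Surface direct beam = 1362 × 0.6293 × 0.6601 = 565.78 W/m².

566 W/m²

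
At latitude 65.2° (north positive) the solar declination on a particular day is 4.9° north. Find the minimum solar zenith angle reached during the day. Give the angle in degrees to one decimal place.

At local solar noon the hour angle is zero, so the zenith angle is |φ − δ| = |65.2° − (4.9°)| = 60.3°.

60.3°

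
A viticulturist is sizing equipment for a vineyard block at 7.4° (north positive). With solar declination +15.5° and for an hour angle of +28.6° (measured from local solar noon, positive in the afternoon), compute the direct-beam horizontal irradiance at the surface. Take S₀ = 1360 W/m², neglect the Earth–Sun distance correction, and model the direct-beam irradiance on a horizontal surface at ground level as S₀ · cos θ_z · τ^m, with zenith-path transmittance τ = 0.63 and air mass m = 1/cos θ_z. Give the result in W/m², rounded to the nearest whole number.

700 W/m²

With φ = 7.4°, δ = 15.5°, H = 28.60°: sin φ sin δ = 0.0344, cos φ cos δ cos H = 0.8390, so cos θ_z = 0.8734.
Air mass m = 1/cos θ_z = 1/0.8734 = 1.145; τ^m = 0.63^1.145 = 0.5892.
Surface direct beam = 1360 × 0.8734 × 0.5892 = 699.87 W/m².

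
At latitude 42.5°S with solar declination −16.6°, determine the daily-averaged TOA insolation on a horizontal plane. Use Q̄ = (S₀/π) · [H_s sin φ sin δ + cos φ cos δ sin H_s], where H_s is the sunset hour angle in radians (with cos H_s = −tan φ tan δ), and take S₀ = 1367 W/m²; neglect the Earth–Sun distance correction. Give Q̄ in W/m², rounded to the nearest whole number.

451 W/m²

−tan φ tan δ = −(-0.9163)(-0.2981) = -0.2731; H_s = arccos(-0.2731) = 105.85°. In radians, H_s = 1.8474.
H_s sin φ sin δ = 1.8474 × -0.6756 × -0.2857 = 0.3566.
cos φ cos δ sin H_s = 0.7373 × 0.9583 × 0.9620 = 0.6797.
Q̄ = (1367/π) × (0.3566 + 0.6797) = 435.13 × 1.0363 = 450.93 W/m².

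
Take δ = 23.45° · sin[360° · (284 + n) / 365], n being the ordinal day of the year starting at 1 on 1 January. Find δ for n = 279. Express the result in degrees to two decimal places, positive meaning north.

-6.18°

360 × (284 + 279) / 365 = 555.288°; sin(555.288°) = -0.2637.
δ = 23.45 × -0.2637 = -6.184° ≈ -6.18°.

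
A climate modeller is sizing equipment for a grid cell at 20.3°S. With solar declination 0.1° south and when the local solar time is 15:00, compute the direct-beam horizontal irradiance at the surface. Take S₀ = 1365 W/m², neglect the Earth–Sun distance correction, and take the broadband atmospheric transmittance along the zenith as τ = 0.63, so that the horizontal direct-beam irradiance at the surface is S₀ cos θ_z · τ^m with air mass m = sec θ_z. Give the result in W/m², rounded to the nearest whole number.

Hour angle H = 15° × (15 − 12) = 45.00°.
cos θ_z = sin φ sin δ + cos φ cos δ cos H = (-0.3469)(-0.0017) + (0.9379)(1.0000)(0.7071) = 0.6638.
Air mass m = 1/cos θ_z = 1/0.6638 = 1.506; τ^m = 0.63^1.506 = 0.4987.
Surface direct beam = 1365 × 0.6638 × 0.4987 = 451.87 W/m².

452 W/m²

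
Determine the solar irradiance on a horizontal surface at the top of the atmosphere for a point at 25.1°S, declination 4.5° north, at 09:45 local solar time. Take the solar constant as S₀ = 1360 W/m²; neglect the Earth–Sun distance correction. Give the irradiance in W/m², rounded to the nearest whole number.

976 W/m²

Hour angle H = 15° × (9.75 − 12) = -33.75°.
cos θ_z = sin φ sin δ + cos φ cos δ cos H = (-0.4242)(0.0785) + (0.9056)(0.9969)(0.8315) = 0.7174.
Top-of-atmosphere irradiance = S₀ cos θ_z = 1360 × 0.7174 = 975.66 W/m².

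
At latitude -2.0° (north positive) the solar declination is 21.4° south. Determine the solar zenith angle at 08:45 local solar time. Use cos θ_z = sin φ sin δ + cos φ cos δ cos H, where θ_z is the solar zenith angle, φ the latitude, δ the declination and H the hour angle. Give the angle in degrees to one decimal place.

Hour angle H = 15° × (8.75 − 12) = -48.75°.
With φ = -2.0°, δ = -21.4°, H = -48.75°: sin φ sin δ = 0.0127, cos φ cos δ cos H = 0.6135, so cos θ_z = 0.6262.
θ_z = arccos(0.6262) = 51.23°.

51.2°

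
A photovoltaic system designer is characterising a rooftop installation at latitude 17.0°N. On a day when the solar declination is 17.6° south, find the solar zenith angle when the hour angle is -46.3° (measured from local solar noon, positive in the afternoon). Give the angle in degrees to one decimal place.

cos θ_z = sin(17.0°) sin(-17.6°) + cos(17.0°) cos(-17.6°) cos(-46.30°) = -0.0884 + 0.6298 = 0.5414.
θ_z = arccos(0.5414) = 57.22°.

57.2°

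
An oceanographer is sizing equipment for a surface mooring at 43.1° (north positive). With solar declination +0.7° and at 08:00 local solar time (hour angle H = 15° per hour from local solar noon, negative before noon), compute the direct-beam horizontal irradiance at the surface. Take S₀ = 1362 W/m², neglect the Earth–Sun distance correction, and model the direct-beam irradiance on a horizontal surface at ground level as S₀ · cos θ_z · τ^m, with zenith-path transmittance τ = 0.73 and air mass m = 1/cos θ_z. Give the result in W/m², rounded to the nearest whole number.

219 W/m²

Hour angle H = 15° × (8 − 12) = -60.00°.
cos θ_z = sin(43.1°) sin(0.7°) + cos(43.1°) cos(0.7°) cos(-60.00°) = 0.0083 + 0.3651 = 0.3734.
Air mass m = 1/cos θ_z = 1/0.3734 = 2.678; τ^m = 0.73^2.678 = 0.4305.
Surface direct beam = 1362 × 0.3734 × 0.4305 = 218.94 W/m².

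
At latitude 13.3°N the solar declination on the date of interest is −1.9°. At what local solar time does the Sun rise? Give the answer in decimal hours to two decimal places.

6.03 h

−tan φ tan δ = −(0.2364)(-0.0332) = 0.0078; H_s = arccos(0.0078) = 89.55°.
Sunrise is at 12 − H_s/15 = 12 − 5.970 = 6.030 h local solar time.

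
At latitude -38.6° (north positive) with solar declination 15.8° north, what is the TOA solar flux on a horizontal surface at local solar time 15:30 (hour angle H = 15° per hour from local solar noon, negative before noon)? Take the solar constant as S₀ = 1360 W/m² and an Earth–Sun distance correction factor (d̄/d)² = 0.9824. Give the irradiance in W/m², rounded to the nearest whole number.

385 W/m²

Hour angle H = 15° × (15.5 − 12) = 52.50°.
With φ = -38.6°, δ = 15.8°, H = 52.50°: sin φ sin δ = -0.1699, cos φ cos δ cos H = 0.4578, so cos θ_z = 0.2879.
Top-of-atmosphere irradiance = S₀ (d̄/d)² cos θ_z = 1360 × 0.9824 × 0.2879 = 384.65 W/m².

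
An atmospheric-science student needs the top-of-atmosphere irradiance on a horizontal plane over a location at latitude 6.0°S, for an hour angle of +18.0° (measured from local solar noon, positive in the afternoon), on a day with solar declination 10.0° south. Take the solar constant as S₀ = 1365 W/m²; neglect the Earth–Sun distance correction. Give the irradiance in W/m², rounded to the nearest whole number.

1296 W/m²

cos θ_z = sin(-6.0°) sin(-10.0°) + cos(-6.0°) cos(-10.0°) cos(18.00°) = 0.0182 + 0.9315 = 0.9497.
Top-of-atmosphere irradiance = S₀ cos θ_z = 1365 × 0.9497 = 1296.34 W/m².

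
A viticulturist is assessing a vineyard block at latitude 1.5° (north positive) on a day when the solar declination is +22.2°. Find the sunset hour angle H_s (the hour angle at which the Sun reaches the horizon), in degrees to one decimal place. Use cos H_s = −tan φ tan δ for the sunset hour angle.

90.6°

The sunset hour angle satisfies cos H_s = −tan φ tan δ = -0.0107, giving H_s = 90.61°.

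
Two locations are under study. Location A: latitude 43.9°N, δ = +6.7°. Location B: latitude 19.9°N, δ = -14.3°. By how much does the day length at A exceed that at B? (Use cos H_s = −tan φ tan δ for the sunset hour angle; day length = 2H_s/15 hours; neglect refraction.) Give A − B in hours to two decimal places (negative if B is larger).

+1.57 h

A: H_s = arccos(−tan 43.9° · tan 6.7°) = 96.49°, so 2H_s/15 = 12.8653 h.
B: H_s = arccos(−tan 19.9° · tan -14.3°) = 84.71°, so 2H_s/15 = 11.2947 h.
A − B = 12.8653 − 11.2947 = 1.5706 h.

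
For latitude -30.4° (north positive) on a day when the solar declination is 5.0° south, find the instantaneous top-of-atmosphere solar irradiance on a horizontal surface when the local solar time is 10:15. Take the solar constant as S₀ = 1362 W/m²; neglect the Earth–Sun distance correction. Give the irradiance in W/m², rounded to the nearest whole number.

1110 W/m²

Hour angle H = 15° × (10.25 − 12) = -26.25°.
With φ = -30.4°, δ = -5.0°, H = -26.25°: sin φ sin δ = 0.0441, cos φ cos δ cos H = 0.7706, so cos θ_z = 0.8147.
Top-of-atmosphere irradiance = S₀ cos θ_z = 1362 × 0.8147 = 1109.62 W/m².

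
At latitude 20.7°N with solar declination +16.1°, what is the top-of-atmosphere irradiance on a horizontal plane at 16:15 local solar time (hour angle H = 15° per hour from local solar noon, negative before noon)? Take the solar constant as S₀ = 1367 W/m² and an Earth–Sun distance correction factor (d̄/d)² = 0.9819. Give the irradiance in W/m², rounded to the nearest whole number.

Hour angle H = 15° × (16.25 − 12) = 63.75°.
With φ = 20.7°, δ = 16.1°, H = 63.75°: sin φ sin δ = 0.0980, cos φ cos δ cos H = 0.3975, so cos θ_z = 0.4955.
Top-of-atmosphere irradiance = S₀ (d̄/d)² cos θ_z = 1367 × 0.9819 × 0.4955 = 665.09 W/m².

665 W/m²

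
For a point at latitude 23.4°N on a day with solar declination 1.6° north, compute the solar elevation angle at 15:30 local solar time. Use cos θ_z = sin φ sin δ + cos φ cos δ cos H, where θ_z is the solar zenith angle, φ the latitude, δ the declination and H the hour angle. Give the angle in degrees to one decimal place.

34.7°

Hour angle H = 15° × (15.5 − 12) = 52.50°.
cos θ_z = sin φ sin δ + cos φ cos δ cos H = (0.3971)(0.0279) + (0.9178)(0.9996)(0.6088) = 0.5696.
θ_z = arccos(0.5696) = 55.28°, so the elevation is 90° − 55.28° = 34.72°.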